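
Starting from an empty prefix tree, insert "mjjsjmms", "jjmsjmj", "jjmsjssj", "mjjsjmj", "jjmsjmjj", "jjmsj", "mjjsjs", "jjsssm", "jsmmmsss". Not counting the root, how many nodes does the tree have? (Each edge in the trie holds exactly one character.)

Trie structure (* marks end of a word):
(root)
├─ j
│  ├─ j
│  │  ├─ m
│  │  │  └─ s
│  │  │     └─ j *
│  │  │        ├─ m
│  │  │        │  └─ j *
│  │  │        │     └─ j *
│  │  │        └─ s
│  │  │           └─ s
│  │  │              └─ j *
│  │  └─ s
│  │     └─ s
│  │        └─ s
│  │           └─ m *
│  └─ s
│     └─ m
│        └─ m
│           └─ m
│              └─ s
│                 └─ s
│                    └─ s *
└─ m
   └─ j
      └─ j
         └─ s
            └─ j
               ├─ m
               │  ├─ j *
               │  └─ m
               │     └─ s *
               └─ s *
Counting every labelled node above: 32.

32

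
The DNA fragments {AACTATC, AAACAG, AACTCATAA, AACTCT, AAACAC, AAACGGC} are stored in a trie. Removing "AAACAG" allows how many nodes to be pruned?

After clearing the end-marker at "AAACAG", prune upward until reaching a node still needed by another word.
The suffix "G" (1 node) is used only by "AAACAG"; the node for "AAACA" still has the child "C", so pruning stops there.
Nodes removed: 1

1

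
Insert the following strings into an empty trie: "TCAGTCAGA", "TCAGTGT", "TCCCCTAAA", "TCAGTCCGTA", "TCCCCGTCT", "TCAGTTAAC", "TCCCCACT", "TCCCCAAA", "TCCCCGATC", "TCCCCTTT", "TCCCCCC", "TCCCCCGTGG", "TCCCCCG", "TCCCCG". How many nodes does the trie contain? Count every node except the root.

For each word, the new-node count is its length minus the longest prefix already in the trie:
  "TCAGTCAGA" → 9 new (T, C, A, G, T, C, A, G, A)
  "TCAGTGT" → prefix "TCAGT" already present; 2 new (G, T)
  "TCCCCTAAA" → prefix "TC" already present; 7 new (C, C, C, T, A, A, A)
  "TCAGTCCGTA" → prefix "TCAGTC" already present; 4 new (C, G, T, A)
  "TCCCCGTCT" → prefix "TCCCC" already present; 4 new (G, T, C, T)
  "TCAGTTAAC" → prefix "TCAGT" already present; 4 new (T, A, A, C)
  "TCCCCACT" → prefix "TCCCC" already present; 3 new (A, C, T)
  "TCCCCAAA" → prefix "TCCCCA" already present; 2 new (A, A)
  "TCCCCGATC" → prefix "TCCCCG" already present; 3 new (A, T, C)
  "TCCCCTTT" → prefix "TCCCCT" already present; 2 new (T, T)
  "TCCCCCC" → prefix "TCCCC" already present; 2 new (C, C)
  "TCCCCCGTGG" → prefix "TCCCCC" already present; 4 new (G, T, G, G)
  "TCCCCCG" → prefix "TCCCCCG" already present; 0 new (none)
  "TCCCCG" → prefix "TCCCCG" already present; 0 new (none)
Total nodes = 9 + 2 + 7 + 4 + 4 + 4 + 3 + 2 + 3 + 2 + 2 + 4 + 0 + 0 = 46

46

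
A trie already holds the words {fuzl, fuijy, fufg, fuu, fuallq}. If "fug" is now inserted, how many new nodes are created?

1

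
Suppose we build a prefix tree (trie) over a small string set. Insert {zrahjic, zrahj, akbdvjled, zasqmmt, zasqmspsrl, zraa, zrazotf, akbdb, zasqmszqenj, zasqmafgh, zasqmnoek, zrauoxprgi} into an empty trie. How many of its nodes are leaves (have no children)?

11

A leaf is a node with no children — equivalently, the end of a word that is not a proper prefix of any other stored word.
Those words: "akbdb", "akbdvjled", "zasqmafgh", "zasqmmt", "zasqmnoek", "zasqmspsrl", "zasqmszqenj", "zraa", "zrahjic", "zrauoxprgi", "zrazotf"
Leaf count: 11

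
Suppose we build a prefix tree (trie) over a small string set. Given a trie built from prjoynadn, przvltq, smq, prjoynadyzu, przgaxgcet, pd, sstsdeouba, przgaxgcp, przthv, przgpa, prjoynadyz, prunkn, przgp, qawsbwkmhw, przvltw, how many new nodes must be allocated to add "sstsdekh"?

2

"sstsde" is already a path in the trie; the remaining "kh" must be added.
So 8 − 6 = 2 new nodes.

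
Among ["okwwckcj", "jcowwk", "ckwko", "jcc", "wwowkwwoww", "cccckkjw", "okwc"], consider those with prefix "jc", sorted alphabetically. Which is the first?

jcc

Filter for "jc…" and sort: "jcc", "jcowwk"
The 1st is jcc.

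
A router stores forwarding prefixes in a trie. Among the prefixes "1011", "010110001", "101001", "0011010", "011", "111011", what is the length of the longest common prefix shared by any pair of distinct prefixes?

3

Look for the deepest trie node that still has at least two words in its subtree.
e.g. "101001" and "1011" share the prefix "101" of length 3; no pair shares a longer one.
Longest shared-prefix length: 3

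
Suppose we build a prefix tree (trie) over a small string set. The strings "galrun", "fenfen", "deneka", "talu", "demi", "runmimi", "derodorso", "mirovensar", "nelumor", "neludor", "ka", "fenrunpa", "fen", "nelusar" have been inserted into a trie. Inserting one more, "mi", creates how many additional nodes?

0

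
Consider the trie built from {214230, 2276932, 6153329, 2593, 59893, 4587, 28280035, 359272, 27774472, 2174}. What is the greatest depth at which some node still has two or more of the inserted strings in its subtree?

2

The deepest shared node is where two words last agree before diverging.
e.g. "214230" and "2174" share the prefix "21" of length 2; no pair shares a longer one.
Longest shared-prefix length: 2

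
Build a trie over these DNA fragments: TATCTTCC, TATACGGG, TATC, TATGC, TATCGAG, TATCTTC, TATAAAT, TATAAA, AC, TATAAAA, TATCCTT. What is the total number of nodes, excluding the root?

Insert word by word; a character creates a node only if that edge doesn't already exist:
  "TATCTTCC" → 8 new (T, A, T, C, T, T, C, C)
  "TATACGGG" → prefix "TAT" already present; 5 new (A, C, G, G, G)
  "TATC" → prefix "TATC" already present; 0 new (none)
  "TATGC" → prefix "TAT" already present; 2 new (G, C)
  "TATCGAG" → prefix "TATC" already present; 3 new (G, A, G)
  "TATCTTC" → prefix "TATCTTC" already present; 0 new (none)
  "TATAAAT" → prefix "TATA" already present; 3 new (A, A, T)
  "TATAAA" → prefix "TATAAA" already present; 0 new (none)
  "AC" → 2 new (A, C)
  "TATAAAA" → prefix "TATAAA" already present; 1 new (A)
  "TATCCTT" → prefix "TATC" already present; 3 new (C, T, T)
Total nodes = 8 + 5 + 0 + 2 + 3 + 0 + 3 + 0 + 2 + 1 + 3 = 27

27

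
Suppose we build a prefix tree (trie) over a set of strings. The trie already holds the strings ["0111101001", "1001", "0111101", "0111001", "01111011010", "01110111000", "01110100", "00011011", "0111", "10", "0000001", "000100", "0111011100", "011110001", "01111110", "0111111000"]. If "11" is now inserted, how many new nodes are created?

1

"1" is already a path in the trie; the remaining "1" must be added.
New nodes needed: |"11"| − 1 = 2 − 1 = 1.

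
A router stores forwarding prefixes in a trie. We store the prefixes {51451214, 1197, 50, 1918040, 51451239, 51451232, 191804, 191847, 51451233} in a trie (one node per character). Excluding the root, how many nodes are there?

Insert word by word; a character creates a node only if that edge doesn't already exist:
  "51451214" → 8 new (5, 1, 4, 5, 1, 2, 1, 4)
  "1197" → 4 new (1, 1, 9, 7)
  "50" → prefix "5" already present; 1 new (0)
  "1918040" → prefix "1" already present; 6 new (9, 1, 8, 0, 4, 0)
  "51451239" → prefix "514512" already present; 2 new (3, 9)
  "51451232" → prefix "5145123" already present; 1 new (2)
  "191804" → prefix "191804" already present; 0 new (none)
  "191847" → prefix "1918" already present; 2 new (4, 7)
  "51451233" → prefix "5145123" already present; 1 new (3)
Total nodes = 8 + 4 + 1 + 6 + 2 + 1 + 0 + 2 + 1 = 25

25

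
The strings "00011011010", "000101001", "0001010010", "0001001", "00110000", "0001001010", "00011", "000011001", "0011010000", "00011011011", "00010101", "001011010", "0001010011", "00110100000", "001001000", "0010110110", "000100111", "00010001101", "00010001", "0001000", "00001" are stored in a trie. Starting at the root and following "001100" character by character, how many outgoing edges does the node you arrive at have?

Walk "001100" from the root, arriving at one node.
Distinct next characters after "001100": 0.
That node has 1 child edge.

1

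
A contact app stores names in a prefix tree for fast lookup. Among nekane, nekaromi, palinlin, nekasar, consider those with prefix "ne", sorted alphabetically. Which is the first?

nekane

Filter for "ne…" and sort: "nekane", "nekaromi", "nekasar"
The 1st is nekane.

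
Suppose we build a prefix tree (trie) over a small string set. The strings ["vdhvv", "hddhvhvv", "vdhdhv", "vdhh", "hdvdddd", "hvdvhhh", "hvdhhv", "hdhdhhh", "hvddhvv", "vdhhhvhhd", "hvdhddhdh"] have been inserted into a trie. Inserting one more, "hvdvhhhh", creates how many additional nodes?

"hvdvhhh" is already a path in the trie; the remaining "h" must be added.
New nodes needed: |"hvdvhhhh"| − 7 = 8 − 7 = 1.

1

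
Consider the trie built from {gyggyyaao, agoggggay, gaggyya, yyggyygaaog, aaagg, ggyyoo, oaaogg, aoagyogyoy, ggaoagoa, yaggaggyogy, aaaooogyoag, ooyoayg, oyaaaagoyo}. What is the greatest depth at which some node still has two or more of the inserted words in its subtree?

3

Look for the deepest trie node that still has at least two words in its subtree.
"aaagg" and "aaaooogyoag" agree on "aaa" (3 characters) before diverging; nothing deeper is shared.
Longest shared-prefix length: 3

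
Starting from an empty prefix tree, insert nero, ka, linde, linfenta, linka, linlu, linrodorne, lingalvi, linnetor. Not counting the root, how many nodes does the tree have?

37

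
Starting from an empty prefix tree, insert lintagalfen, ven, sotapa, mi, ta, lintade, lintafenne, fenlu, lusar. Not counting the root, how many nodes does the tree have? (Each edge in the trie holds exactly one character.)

Trace insertions, counting only characters that open a new branch:
  "lintagalfen" → 11 new (l, i, n, t, a, g, a, l, f, e, n)
  "ven" → 3 new (v, e, n)
  "sotapa" → 6 new (s, o, t, a, p, a)
  "mi" → 2 new (m, i)
  "ta" → 2 new (t, a)
  "lintade" → prefix "linta" already present; 2 new (d, e)
  "lintafenne" → prefix "linta" already present; 5 new (f, e, n, n, e)
  "fenlu" → 5 new (f, e, n, l, u)
  "lusar" → prefix "l" already present; 4 new (u, s, a, r)
Total nodes = 11 + 3 + 6 + 2 + 2 + 2 + 5 + 5 + 4 = 40

40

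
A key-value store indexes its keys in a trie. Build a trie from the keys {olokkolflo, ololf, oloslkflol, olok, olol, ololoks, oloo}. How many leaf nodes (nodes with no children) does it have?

5

Leaves are exactly the stored words that no other stored word extends.
Those words: "olokkolflo", "ololf", "ololoks", "oloo", "oloslkflol"
Leaf count: 5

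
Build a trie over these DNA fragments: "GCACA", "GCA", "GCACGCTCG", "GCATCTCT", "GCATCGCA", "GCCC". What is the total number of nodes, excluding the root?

20

Trie structure (* marks end of a word):
(root)
└─ G
   └─ C
      ├─ A *
      │  ├─ C
      │  │  ├─ A *
      │  │  └─ G
      │  │     └─ C
      │  │        └─ T
      │  │           └─ C
      │  │              └─ G *
      │  └─ T
      │     └─ C
      │        ├─ G
      │        │  └─ C
      │        │     └─ A *
      │        └─ T
      │           └─ C
      │              └─ T *
      └─ C
         └─ C *
Counting every labelled node above: 20.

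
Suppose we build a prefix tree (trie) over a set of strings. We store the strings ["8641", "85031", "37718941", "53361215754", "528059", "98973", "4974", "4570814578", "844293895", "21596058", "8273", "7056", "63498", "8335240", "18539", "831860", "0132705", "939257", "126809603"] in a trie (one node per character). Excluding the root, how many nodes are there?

113

Insert word by word; a character creates a node only if that edge doesn't already exist:
  "8641" → 4 new (8, 6, 4, 1)
  "85031" → prefix "8" already present; 4 new (5, 0, 3, 1)
  "37718941" → 8 new (3, 7, 7, 1, 8, 9, 4, 1)
  "53361215754" → 11 new (5, 3, 3, 6, 1, 2, 1, 5, 7, 5, 4)
  "528059" → prefix "5" already present; 5 new (2, 8, 0, 5, 9)
  "98973" → 5 new (9, 8, 9, 7, 3)
  "4974" → 4 new (4, 9, 7, 4)
  "4570814578" → prefix "4" already present; 9 new (5, 7, 0, 8, 1, 4, 5, 7, 8)
  "844293895" → prefix "8" already present; 8 new (4, 4, 2, 9, 3, 8, 9, 5)
  "21596058" → 8 new (2, 1, 5, 9, 6, 0, 5, 8)
  "8273" → prefix "8" already present; 3 new (2, 7, 3)
  "7056" → 4 new (7, 0, 5, 6)
  "63498" → 5 new (6, 3, 4, 9, 8)
  "8335240" → prefix "8" already present; 6 new (3, 3, 5, 2, 4, 0)
  "18539" → 5 new (1, 8, 5, 3, 9)
  "831860" → prefix "83" already present; 4 new (1, 8, 6, 0)
  "0132705" → 7 new (0, 1, 3, 2, 7, 0, 5)
  "939257" → prefix "9" already present; 5 new (3, 9, 2, 5, 7)
  "126809603" → prefix "1" already present; 8 new (2, 6, 8, 0, 9, 6, 0, 3)
Total nodes = 4 + 4 + 8 + 11 + 5 + 5 + 4 + 9 + 8 + 8 + 3 + 4 + 5 + 6 + 5 + 4 + 7 + 5 + 8 = 113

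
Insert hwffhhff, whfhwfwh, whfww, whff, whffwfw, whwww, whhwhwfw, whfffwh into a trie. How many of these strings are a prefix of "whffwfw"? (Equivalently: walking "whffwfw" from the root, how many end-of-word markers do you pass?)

2

Check each prefix of "whffwfw" against the stored set — each match is an end-marker on the path.
Prefixes of the query that are stored words: "whff", "whffwfw"
Count: 2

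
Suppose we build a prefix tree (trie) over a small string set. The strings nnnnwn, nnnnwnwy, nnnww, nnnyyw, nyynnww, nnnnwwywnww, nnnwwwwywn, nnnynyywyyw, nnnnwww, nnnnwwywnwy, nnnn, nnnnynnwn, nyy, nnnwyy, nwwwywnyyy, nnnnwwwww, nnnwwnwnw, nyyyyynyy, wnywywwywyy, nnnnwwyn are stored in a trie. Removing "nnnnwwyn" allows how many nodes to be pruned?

A node on "nnnnwwyn"'s path can go only if nothing else ends at it or branches off below it.
The suffix "n" (1 node) is used only by "nnnnwwyn"; the node for "nnnnwwy" still has the child "w", so pruning stops there.
Nodes removed: 1

1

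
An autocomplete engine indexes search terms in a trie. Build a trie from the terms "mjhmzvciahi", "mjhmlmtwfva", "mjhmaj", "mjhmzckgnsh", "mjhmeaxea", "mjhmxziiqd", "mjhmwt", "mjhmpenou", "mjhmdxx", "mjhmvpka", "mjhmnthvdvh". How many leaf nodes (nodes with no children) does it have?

11

A leaf is a node with no children — equivalently, the end of a word that is not a proper prefix of any other stored word.
Those words: "mjhmaj", "mjhmdxx", "mjhmeaxea", "mjhmlmtwfva", "mjhmnthvdvh", "mjhmpenou", "mjhmvpka", "mjhmwt", "mjhmxziiqd", "mjhmzckgnsh", "mjhmzvciahi"
Leaf count: 11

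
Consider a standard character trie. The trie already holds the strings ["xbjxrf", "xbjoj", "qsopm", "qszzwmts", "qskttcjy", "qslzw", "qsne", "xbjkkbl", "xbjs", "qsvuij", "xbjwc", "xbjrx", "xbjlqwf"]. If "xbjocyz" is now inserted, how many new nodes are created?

3

"xbjo" is already a path in the trie; the remaining "cyz" must be added.
New nodes needed: |"xbjocyz"| − 4 = 7 − 4 = 3.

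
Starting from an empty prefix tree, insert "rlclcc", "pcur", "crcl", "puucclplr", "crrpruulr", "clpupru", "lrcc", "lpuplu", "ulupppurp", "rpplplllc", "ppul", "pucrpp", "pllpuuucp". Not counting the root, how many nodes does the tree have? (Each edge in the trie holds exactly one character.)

For each word, the new-node count is its length minus the longest prefix already in the trie:
  "rlclcc" → 6 new (r, l, c, l, c, c)
  "pcur" → 4 new (p, c, u, r)
  "crcl" → 4 new (c, r, c, l)
  "puucclplr" → prefix "p" already present; 8 new (u, u, c, c, l, p, l, r)
  "crrpruulr" → prefix "cr" already present; 7 new (r, p, r, u, u, l, r)
  "clpupru" → prefix "c" already present; 6 new (l, p, u, p, r, u)
  "lrcc" → 4 new (l, r, c, c)
  "lpuplu" → prefix "l" already present; 5 new (p, u, p, l, u)
  "ulupppurp" → 9 new (u, l, u, p, p, p, u, r, p)
  "rpplplllc" → prefix "r" already present; 8 new (p, p, l, p, l, l, l, c)
  "ppul" → prefix "p" already present; 3 new (p, u, l)
  "pucrpp" → prefix "pu" already present; 4 new (c, r, p, p)
  "pllpuuucp" → prefix "p" already present; 8 new (l, l, p, u, u, u, c, p)
Total nodes = 6 + 4 + 4 + 8 + 7 + 6 + 4 + 5 + 9 + 8 + 3 + 4 + 8 = 76

76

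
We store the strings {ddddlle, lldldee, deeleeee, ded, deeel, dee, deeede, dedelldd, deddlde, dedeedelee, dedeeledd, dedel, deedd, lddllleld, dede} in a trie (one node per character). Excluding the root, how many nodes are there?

Insert word by word; a character creates a node only if that edge doesn't already exist:
  "ddddlle" → 7 new (d, d, d, d, l, l, e)
  "lldldee" → 7 new (l, l, d, l, d, e, e)
  "deeleeee" → prefix "d" already present; 7 new (e, e, l, e, e, e, e)
  "ded" → prefix "de" already present; 1 new (d)
  "deeel" → prefix "dee" already present; 2 new (e, l)
  "dee" → prefix "dee" already present; 0 new (none)
  "deeede" → prefix "deee" already present; 2 new (d, e)
  "dedelldd" → prefix "ded" already present; 5 new (e, l, l, d, d)
  "deddlde" → prefix "ded" already present; 4 new (d, l, d, e)
  "dedeedelee" → prefix "dede" already present; 6 new (e, d, e, l, e, e)
  "dedeeledd" → prefix "dedee" already present; 4 new (l, e, d, d)
  "dedel" → prefix "dedel" already present; 0 new (none)
  "deedd" → prefix "dee" already present; 2 new (d, d)
  "lddllleld" → prefix "l" already present; 8 new (d, d, l, l, l, e, l, d)
  "dede" → prefix "dede" already present; 0 new (none)
Total nodes = 7 + 7 + 7 + 1 + 2 + 0 + 2 + 5 + 4 + 6 + 4 + 0 + 2 + 8 + 0 = 55

55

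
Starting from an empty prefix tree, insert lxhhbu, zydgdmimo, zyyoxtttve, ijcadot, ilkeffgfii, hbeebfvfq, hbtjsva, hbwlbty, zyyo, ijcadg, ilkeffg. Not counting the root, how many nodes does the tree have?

For each word, the new-node count is its length minus the longest prefix already in the trie:
  "lxhhbu" → 6 new (l, x, h, h, b, u)
  "zydgdmimo" → 9 new (z, y, d, g, d, m, i, m, o)
  "zyyoxtttve" → prefix "zy" already present; 8 new (y, o, x, t, t, t, v, e)
  "ijcadot" → 7 new (i, j, c, a, d, o, t)
  "ilkeffgfii" → prefix "i" already present; 9 new (l, k, e, f, f, g, f, i, i)
  "hbeebfvfq" → 9 new (h, b, e, e, b, f, v, f, q)
  "hbtjsva" → prefix "hb" already present; 5 new (t, j, s, v, a)
  "hbwlbty" → prefix "hb" already present; 5 new (w, l, b, t, y)
  "zyyo" → prefix "zyyo" already present; 0 new (none)
  "ijcadg" → prefix "ijcad" already present; 1 new (g)
  "ilkeffg" → prefix "ilkeffg" already present; 0 new (none)
Total nodes = 6 + 9 + 8 + 7 + 9 + 9 + 5 + 5 + 0 + 1 + 0 = 59

59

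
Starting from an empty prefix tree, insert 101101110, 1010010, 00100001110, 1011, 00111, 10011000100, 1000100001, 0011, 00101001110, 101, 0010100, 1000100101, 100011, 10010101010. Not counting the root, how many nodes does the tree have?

Trace insertions, counting only characters that open a new branch:
  "101101110" → 9 new (1, 0, 1, 1, 0, 1, 1, 1, 0)
  "1010010" → prefix "101" already present; 4 new (0, 0, 1, 0)
  "00100001110" → 11 new (0, 0, 1, 0, 0, 0, 0, 1, 1, 1, 0)
  "1011" → prefix "1011" already present; 0 new (none)
  "00111" → prefix "001" already present; 2 new (1, 1)
  "10011000100" → prefix "10" already present; 9 new (0, 1, 1, 0, 0, 0, 1, 0, 0)
  "1000100001" → prefix "100" already present; 7 new (0, 1, 0, 0, 0, 0, 1)
  "0011" → prefix "0011" already present; 0 new (none)
  "00101001110" → prefix "0010" already present; 7 new (1, 0, 0, 1, 1, 1, 0)
  "101" → prefix "101" already present; 0 new (none)
  "0010100" → prefix "0010100" already present; 0 new (none)
  "1000100101" → prefix "1000100" already present; 3 new (1, 0, 1)
  "100011" → prefix "10001" already present; 1 new (1)
  "10010101010" → prefix "1001" already present; 7 new (0, 1, 0, 1, 0, 1, 0)
Total nodes = 9 + 4 + 11 + 0 + 2 + 9 + 7 + 0 + 7 + 0 + 0 + 3 + 1 + 7 = 60

60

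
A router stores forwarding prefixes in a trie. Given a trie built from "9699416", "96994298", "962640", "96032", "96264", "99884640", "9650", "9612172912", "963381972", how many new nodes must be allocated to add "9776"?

3

The longest prefix of "9776" already in the trie is "9" (length 1).
New nodes needed: |"9776"| − 1 = 4 − 1 = 3.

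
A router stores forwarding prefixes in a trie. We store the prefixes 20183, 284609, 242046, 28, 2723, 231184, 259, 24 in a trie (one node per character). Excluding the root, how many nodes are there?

25

Trace insertions, counting only characters that open a new branch:
  "20183" → 5 new (2, 0, 1, 8, 3)
  "284609" → prefix "2" already present; 5 new (8, 4, 6, 0, 9)
  "242046" → prefix "2" already present; 5 new (4, 2, 0, 4, 6)
  "28" → prefix "28" already present; 0 new (none)
  "2723" → prefix "2" already present; 3 new (7, 2, 3)
  "231184" → prefix "2" already present; 5 new (3, 1, 1, 8, 4)
  "259" → prefix "2" already present; 2 new (5, 9)
  "24" → prefix "24" already present; 0 new (none)
Total nodes = 5 + 5 + 5 + 0 + 3 + 5 + 2 + 0 = 25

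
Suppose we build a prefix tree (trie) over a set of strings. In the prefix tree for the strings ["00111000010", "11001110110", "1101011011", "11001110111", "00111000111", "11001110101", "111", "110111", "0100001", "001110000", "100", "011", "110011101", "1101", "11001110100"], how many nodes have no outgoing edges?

Leaves are exactly the stored words that no other stored word extends.
Those words: "00111000010", "00111000111", "0100001", "011", "100", "11001110100", "11001110101", "11001110110", "11001110111", "1101011011", "110111", "111"
Leaf count: 12

12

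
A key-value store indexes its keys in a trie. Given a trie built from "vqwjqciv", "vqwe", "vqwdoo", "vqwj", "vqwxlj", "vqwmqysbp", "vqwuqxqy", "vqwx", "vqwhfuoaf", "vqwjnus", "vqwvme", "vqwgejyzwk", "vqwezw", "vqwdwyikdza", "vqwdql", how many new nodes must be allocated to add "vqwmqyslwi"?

3

"vqwmqys" is already a path in the trie; the remaining "lwi" must be added.
So 10 − 7 = 3 new nodes.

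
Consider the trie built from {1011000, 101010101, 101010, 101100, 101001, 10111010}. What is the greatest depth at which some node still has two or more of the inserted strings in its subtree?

6

Look for the deepest trie node that still has at least two words in its subtree.
e.g. "101010" and "101010101" share the prefix "101010" of length 6; no pair shares a longer one.
Longest shared-prefix length: 6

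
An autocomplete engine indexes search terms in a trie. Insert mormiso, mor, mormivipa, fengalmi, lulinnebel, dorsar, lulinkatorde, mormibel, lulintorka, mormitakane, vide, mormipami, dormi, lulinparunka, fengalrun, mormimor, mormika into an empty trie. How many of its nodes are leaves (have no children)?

Leaves are exactly the stored words that no other stored word extends.
Those words: "dormi", "dorsar", "fengalmi", "fengalrun", "lulinkatorde", "lulinnebel", "lulinparunka", "lulintorka", "mormibel", "mormika", "mormimor", "mormipami", "mormiso", "mormitakane", "mormivipa", "vide"
Leaf count: 16

16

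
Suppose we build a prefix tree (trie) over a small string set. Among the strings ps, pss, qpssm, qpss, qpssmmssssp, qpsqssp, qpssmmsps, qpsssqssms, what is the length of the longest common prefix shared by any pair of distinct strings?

7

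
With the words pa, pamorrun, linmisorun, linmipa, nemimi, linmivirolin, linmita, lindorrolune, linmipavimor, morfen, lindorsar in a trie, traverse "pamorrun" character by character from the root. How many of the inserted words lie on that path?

2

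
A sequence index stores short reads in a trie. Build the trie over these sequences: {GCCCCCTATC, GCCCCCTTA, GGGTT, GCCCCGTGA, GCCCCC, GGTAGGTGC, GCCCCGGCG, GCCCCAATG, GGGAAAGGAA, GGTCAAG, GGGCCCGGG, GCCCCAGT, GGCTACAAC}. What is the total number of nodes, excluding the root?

60

For each word, the new-node count is its length minus the longest prefix already in the trie:
  "GCCCCCTATC" → 10 new (G, C, C, C, C, C, T, A, T, C)
  "GCCCCCTTA" → prefix "GCCCCCT" already present; 2 new (T, A)
  "GGGTT" → prefix "G" already present; 4 new (G, G, T, T)
  "GCCCCGTGA" → prefix "GCCCC" already present; 4 new (G, T, G, A)
  "GCCCCC" → prefix "GCCCCC" already present; 0 new (none)
  "GGTAGGTGC" → prefix "GG" already present; 7 new (T, A, G, G, T, G, C)
  "GCCCCGGCG" → prefix "GCCCCG" already present; 3 new (G, C, G)
  "GCCCCAATG" → prefix "GCCCC" already present; 4 new (A, A, T, G)
  "GGGAAAGGAA" → prefix "GGG" already present; 7 new (A, A, A, G, G, A, A)
  "GGTCAAG" → prefix "GGT" already present; 4 new (C, A, A, G)
  "GGGCCCGGG" → prefix "GGG" already present; 6 new (C, C, C, G, G, G)
  "GCCCCAGT" → prefix "GCCCCA" already present; 2 new (G, T)
  "GGCTACAAC" → prefix "GG" already present; 7 new (C, T, A, C, A, A, C)
Total nodes = 10 + 2 + 4 + 4 + 0 + 7 + 3 + 4 + 7 + 4 + 6 + 2 + 7 = 60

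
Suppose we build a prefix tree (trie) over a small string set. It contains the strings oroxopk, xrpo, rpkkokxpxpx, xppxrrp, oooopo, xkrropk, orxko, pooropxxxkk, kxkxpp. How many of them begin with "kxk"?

1

Walk to "kxk"; the words in its subtree are exactly those with that prefix.
Words under "kxk": kxkxpp
Count: 1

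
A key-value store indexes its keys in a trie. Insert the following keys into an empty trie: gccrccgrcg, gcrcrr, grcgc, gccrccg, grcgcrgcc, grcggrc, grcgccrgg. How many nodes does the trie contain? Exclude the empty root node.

29

Trie structure (* marks end of a word):
(root)
└─ g
   ├─ c
   │  ├─ c
   │  │  └─ r
   │  │     └─ c
   │  │        └─ c
   │  │           └─ g *
   │  │              └─ r
   │  │                 └─ c
   │  │                    └─ g *
   │  └─ r
   │     └─ c
   │        └─ r
   │           └─ r *
   └─ r
      └─ c
         └─ g
            ├─ c *
            │  ├─ c
            │  │  └─ r
            │  │     └─ g
            │  │        └─ g *
            │  └─ r
            │     └─ g
            │        └─ c
            │           └─ c *
            └─ g
               └─ r
                  └─ c *
Counting every labelled node above: 29.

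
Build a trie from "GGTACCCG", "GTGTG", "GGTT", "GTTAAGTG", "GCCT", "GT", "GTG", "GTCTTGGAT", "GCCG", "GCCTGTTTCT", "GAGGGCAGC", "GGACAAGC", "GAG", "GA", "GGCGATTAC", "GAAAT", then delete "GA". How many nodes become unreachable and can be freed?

0

Walk "GA" from the leaf back toward the root, removing each node that no remaining word uses.
Every node on "GA" is still needed (e.g. by "GAGGGCAGC"), so nothing is freed.
Nodes removed: 0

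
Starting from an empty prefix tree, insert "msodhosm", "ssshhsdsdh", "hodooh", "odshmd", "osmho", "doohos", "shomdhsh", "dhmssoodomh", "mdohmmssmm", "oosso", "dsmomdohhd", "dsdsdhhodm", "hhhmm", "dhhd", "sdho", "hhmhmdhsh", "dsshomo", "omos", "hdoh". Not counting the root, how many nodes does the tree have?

114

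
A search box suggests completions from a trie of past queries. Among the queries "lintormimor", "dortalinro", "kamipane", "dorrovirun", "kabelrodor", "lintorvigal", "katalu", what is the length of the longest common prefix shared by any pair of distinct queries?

Equivalently: take the maximum, over all pairs, of their longest common prefix length.
e.g. "lintormimor" and "lintorvigal" share the prefix "lintor" of length 6; no pair shares a longer one.
Longest shared-prefix length: 6

6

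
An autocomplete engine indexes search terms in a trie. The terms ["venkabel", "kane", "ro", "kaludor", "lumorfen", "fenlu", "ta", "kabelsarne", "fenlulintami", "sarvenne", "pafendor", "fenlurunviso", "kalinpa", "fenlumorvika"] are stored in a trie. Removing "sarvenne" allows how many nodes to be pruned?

A node on "sarvenne"'s path can go only if nothing else ends at it or branches off below it.
No other word shares any prefix with "sarvenne", so all 8 of its nodes go.
Nodes removed: 8

8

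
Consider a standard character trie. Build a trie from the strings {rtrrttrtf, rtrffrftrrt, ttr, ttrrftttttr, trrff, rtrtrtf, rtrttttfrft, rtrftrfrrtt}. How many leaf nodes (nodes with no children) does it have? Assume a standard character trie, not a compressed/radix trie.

Leaves are exactly the stored words that no other stored word extends.
Those words: "rtrffrftrrt", "rtrftrfrrtt", "rtrrttrtf", "rtrtrtf", "rtrttttfrft", "trrff", "ttrrftttttr"
Leaf count: 7

7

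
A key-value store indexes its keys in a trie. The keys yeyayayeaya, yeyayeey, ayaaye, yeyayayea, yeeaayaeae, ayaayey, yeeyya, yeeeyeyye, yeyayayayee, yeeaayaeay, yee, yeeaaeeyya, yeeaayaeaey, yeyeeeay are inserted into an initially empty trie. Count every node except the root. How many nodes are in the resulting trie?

54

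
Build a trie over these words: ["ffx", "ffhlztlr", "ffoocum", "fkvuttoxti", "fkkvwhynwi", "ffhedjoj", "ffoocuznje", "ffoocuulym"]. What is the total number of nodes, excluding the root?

Insert word by word; a character creates a node only if that edge doesn't already exist:
  "ffx" → 3 new (f, f, x)
  "ffhlztlr" → prefix "ff" already present; 6 new (h, l, z, t, l, r)
  "ffoocum" → prefix "ff" already present; 5 new (o, o, c, u, m)
  "fkvuttoxti" → prefix "f" already present; 9 new (k, v, u, t, t, o, x, t, i)
  "fkkvwhynwi" → prefix "fk" already present; 8 new (k, v, w, h, y, n, w, i)
  "ffhedjoj" → prefix "ffh" already present; 5 new (e, d, j, o, j)
  "ffoocuznje" → prefix "ffoocu" already present; 4 new (z, n, j, e)
  "ffoocuulym" → prefix "ffoocu" already present; 4 new (u, l, y, m)
Total nodes = 3 + 6 + 5 + 9 + 8 + 5 + 4 + 4 = 44

44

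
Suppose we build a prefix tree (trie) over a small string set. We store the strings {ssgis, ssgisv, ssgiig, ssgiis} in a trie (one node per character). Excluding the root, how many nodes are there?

9

Trie structure (* marks end of a word):
(root)
└─ s
   └─ s
      └─ g
         └─ i
            ├─ i
            │  ├─ g *
            │  └─ s *
            └─ s *
               └─ v *
Counting every labelled node above: 9.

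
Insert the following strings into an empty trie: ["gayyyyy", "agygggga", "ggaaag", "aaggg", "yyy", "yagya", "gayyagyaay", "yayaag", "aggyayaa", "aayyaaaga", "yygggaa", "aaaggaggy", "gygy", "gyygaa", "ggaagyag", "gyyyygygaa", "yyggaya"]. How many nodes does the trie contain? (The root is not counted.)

87

Trace insertions, counting only characters that open a new branch:
  "gayyyyy" → 7 new (g, a, y, y, y, y, y)
  "agygggga" → 8 new (a, g, y, g, g, g, g, a)
  "ggaaag" → prefix "g" already present; 5 new (g, a, a, a, g)
  "aaggg" → prefix "a" already present; 4 new (a, g, g, g)
  "yyy" → 3 new (y, y, y)
  "yagya" → prefix "y" already present; 4 new (a, g, y, a)
  "gayyagyaay" → prefix "gayy" already present; 6 new (a, g, y, a, a, y)
  "yayaag" → prefix "ya" already present; 4 new (y, a, a, g)
  "aggyayaa" → prefix "ag" already present; 6 new (g, y, a, y, a, a)
  "aayyaaaga" → prefix "aa" already present; 7 new (y, y, a, a, a, g, a)
  "yygggaa" → prefix "yy" already present; 5 new (g, g, g, a, a)
  "aaaggaggy" → prefix "aa" already present; 7 new (a, g, g, a, g, g, y)
  "gygy" → prefix "g" already present; 3 new (y, g, y)
  "gyygaa" → prefix "gy" already present; 4 new (y, g, a, a)
  "ggaagyag" → prefix "ggaa" already present; 4 new (g, y, a, g)
  "gyyyygygaa" → prefix "gyy" already present; 7 new (y, y, g, y, g, a, a)
  "yyggaya" → prefix "yygg" already present; 3 new (a, y, a)
Total nodes = 7 + 8 + 5 + 4 + 3 + 4 + 6 + 4 + 6 + 7 + 5 + 7 + 3 + 4 + 4 + 7 + 3 = 87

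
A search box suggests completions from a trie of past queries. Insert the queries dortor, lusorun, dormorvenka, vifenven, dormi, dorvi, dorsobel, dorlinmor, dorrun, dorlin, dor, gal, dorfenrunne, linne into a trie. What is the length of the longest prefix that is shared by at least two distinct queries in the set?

6

Look for the deepest trie node that still has at least two words in its subtree.
"dorlin" and "dorlinmor" agree on "dorlin" (6 characters) before diverging; nothing deeper is shared.
Longest shared-prefix length: 6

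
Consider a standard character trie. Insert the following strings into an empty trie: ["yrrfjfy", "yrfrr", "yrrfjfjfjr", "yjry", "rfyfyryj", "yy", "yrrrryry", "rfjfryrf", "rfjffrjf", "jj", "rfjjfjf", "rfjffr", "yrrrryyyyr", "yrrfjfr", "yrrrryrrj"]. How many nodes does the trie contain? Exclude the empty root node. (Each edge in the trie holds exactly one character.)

For each word, the new-node count is its length minus the longest prefix already in the trie:
  "yrrfjfy" → 7 new (y, r, r, f, j, f, y)
  "yrfrr" → prefix "yr" already present; 3 new (f, r, r)
  "yrrfjfjfjr" → prefix "yrrfjf" already present; 4 new (j, f, j, r)
  "yjry" → prefix "y" already present; 3 new (j, r, y)
  "rfyfyryj" → 8 new (r, f, y, f, y, r, y, j)
  "yy" → prefix "y" already present; 1 new (y)
  "yrrrryry" → prefix "yrr" already present; 5 new (r, r, y, r, y)
  "rfjfryrf" → prefix "rf" already present; 6 new (j, f, r, y, r, f)
  "rfjffrjf" → prefix "rfjf" already present; 4 new (f, r, j, f)
  "jj" → 2 new (j, j)
  "rfjjfjf" → prefix "rfj" already present; 4 new (j, f, j, f)
  "rfjffr" → prefix "rfjffr" already present; 0 new (none)
  "yrrrryyyyr" → prefix "yrrrry" already present; 4 new (y, y, y, r)
  "yrrfjfr" → prefix "yrrfjf" already present; 1 new (r)
  "yrrrryrrj" → prefix "yrrrryr" already present; 2 new (r, j)
Total nodes = 7 + 3 + 4 + 3 + 8 + 1 + 5 + 6 + 4 + 2 + 4 + 0 + 4 + 1 + 2 = 54

54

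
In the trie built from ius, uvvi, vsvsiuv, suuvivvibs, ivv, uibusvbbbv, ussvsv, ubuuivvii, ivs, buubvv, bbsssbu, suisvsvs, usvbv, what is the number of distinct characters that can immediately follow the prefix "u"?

4

Follow the path "u" to its node, then look at its outgoing edges.
Characters that immediately follow "u" among the stored strings: {b, i, s, v}.
That node has 4 child edges.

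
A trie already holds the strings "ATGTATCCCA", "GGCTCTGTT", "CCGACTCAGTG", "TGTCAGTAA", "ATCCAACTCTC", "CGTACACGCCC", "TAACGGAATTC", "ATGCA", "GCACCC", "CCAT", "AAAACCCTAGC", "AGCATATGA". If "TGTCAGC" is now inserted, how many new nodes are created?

"TGTCAG" is already a path in the trie; the remaining "C" must be added.
So 7 − 6 = 1 new nodes.

1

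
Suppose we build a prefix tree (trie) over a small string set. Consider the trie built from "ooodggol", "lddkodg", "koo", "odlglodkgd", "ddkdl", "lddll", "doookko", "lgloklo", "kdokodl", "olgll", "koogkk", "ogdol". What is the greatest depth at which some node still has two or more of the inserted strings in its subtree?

3

Equivalently: take the maximum, over all pairs, of their longest common prefix length.
"koo" and "koogkk" agree on "koo" (3 characters) before diverging; nothing deeper is shared.
Longest shared-prefix length: 3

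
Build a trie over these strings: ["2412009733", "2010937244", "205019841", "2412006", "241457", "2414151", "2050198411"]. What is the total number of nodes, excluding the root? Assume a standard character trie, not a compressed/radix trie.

For each word, the new-node count is its length minus the longest prefix already in the trie:
  "2412009733" → 10 new (2, 4, 1, 2, 0, 0, 9, 7, 3, 3)
  "2010937244" → prefix "2" already present; 9 new (0, 1, 0, 9, 3, 7, 2, 4, 4)
  "205019841" → prefix "20" already present; 7 new (5, 0, 1, 9, 8, 4, 1)
  "2412006" → prefix "241200" already present; 1 new (6)
  "241457" → prefix "241" already present; 3 new (4, 5, 7)
  "2414151" → prefix "2414" already present; 3 new (1, 5, 1)
  "2050198411" → prefix "205019841" already present; 1 new (1)
Total nodes = 10 + 9 + 7 + 1 + 3 + 3 + 1 = 34

34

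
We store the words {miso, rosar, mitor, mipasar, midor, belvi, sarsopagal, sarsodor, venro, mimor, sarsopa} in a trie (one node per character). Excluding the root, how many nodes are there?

Insert word by word; a character creates a node only if that edge doesn't already exist:
  "miso" → 4 new (m, i, s, o)
  "rosar" → 5 new (r, o, s, a, r)
  "mitor" → prefix "mi" already present; 3 new (t, o, r)
  "mipasar" → prefix "mi" already present; 5 new (p, a, s, a, r)
  "midor" → prefix "mi" already present; 3 new (d, o, r)
  "belvi" → 5 new (b, e, l, v, i)
  "sarsopagal" → 10 new (s, a, r, s, o, p, a, g, a, l)
  "sarsodor" → prefix "sarso" already present; 3 new (d, o, r)
  "venro" → 5 new (v, e, n, r, o)
  "mimor" → prefix "mi" already present; 3 new (m, o, r)
  "sarsopa" → prefix "sarsopa" already present; 0 new (none)
Total nodes = 4 + 5 + 3 + 5 + 3 + 5 + 10 + 3 + 5 + 3 + 0 = 46

46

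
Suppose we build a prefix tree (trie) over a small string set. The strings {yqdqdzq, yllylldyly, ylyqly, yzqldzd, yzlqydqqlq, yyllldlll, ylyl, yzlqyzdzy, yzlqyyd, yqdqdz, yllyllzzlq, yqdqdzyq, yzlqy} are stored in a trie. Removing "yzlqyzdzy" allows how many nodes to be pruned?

After clearing the end-marker at "yzlqyzdzy", prune upward until reaching a node still needed by another word.
The suffix "zdzy" (4 nodes) is used only by "yzlqyzdzy"; the node for "yzlqy" still has the child "d", so pruning stops there.
Nodes removed: 4

4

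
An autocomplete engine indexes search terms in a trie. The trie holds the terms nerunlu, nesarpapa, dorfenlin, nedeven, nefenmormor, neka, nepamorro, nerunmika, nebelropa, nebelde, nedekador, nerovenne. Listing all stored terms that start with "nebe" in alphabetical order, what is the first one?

Words with prefix "nebe", in lexicographic order: "nebelde", "nebelropa"
Position 1: nebelde

nebelde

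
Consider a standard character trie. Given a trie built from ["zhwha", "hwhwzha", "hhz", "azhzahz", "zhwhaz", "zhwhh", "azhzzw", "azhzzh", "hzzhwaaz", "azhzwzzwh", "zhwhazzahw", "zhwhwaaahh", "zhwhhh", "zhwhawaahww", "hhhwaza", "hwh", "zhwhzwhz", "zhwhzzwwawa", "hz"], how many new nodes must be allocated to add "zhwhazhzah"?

4

Walking "zhwhazhzah" from the root, the first 6 characters ("zhwhaz") follow existing edges; "h" is the first miss.
So 10 − 6 = 4 new nodes.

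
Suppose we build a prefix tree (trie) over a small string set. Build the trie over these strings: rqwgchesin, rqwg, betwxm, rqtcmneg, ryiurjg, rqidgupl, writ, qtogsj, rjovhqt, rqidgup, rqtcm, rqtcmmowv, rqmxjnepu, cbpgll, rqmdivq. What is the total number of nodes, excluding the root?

Trace insertions, counting only characters that open a new branch:
  "rqwgchesin" → 10 new (r, q, w, g, c, h, e, s, i, n)
  "rqwg" → prefix "rqwg" already present; 0 new (none)
  "betwxm" → 6 new (b, e, t, w, x, m)
  "rqtcmneg" → prefix "rq" already present; 6 new (t, c, m, n, e, g)
  "ryiurjg" → prefix "r" already present; 6 new (y, i, u, r, j, g)
  "rqidgupl" → prefix "rq" already present; 6 new (i, d, g, u, p, l)
  "writ" → 4 new (w, r, i, t)
  "qtogsj" → 6 new (q, t, o, g, s, j)
  "rjovhqt" → prefix "r" already present; 6 new (j, o, v, h, q, t)
  "rqidgup" → prefix "rqidgup" already present; 0 new (none)
  "rqtcm" → prefix "rqtcm" already present; 0 new (none)
  "rqtcmmowv" → prefix "rqtcm" already present; 4 new (m, o, w, v)
  "rqmxjnepu" → prefix "rq" already present; 7 new (m, x, j, n, e, p, u)
  "cbpgll" → 6 new (c, b, p, g, l, l)
  "rqmdivq" → prefix "rqm" already present; 4 new (d, i, v, q)
Total nodes = 10 + 0 + 6 + 6 + 6 + 6 + 4 + 6 + 6 + 0 + 0 + 4 + 7 + 6 + 4 = 71

71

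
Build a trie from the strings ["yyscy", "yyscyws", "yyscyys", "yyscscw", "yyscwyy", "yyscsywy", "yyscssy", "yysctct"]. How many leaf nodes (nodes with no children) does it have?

Leaves are exactly the stored words that no other stored word extends.
Those words: "yyscscw", "yyscssy", "yyscsywy", "yysctct", "yyscwyy", "yyscyws", "yyscyys"
Leaf count: 7

7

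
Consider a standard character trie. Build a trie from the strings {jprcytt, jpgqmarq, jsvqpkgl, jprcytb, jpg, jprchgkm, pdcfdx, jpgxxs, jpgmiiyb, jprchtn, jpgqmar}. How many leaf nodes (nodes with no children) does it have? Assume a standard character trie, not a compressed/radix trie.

9

Leaves are exactly the stored words that no other stored word extends.
Those words: "jpgmiiyb", "jpgqmarq", "jpgxxs", "jprchgkm", "jprchtn", "jprcytb", "jprcytt", "jsvqpkgl", "pdcfdx"
Leaf count: 9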